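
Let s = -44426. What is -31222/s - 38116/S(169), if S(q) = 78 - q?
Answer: 65237793/155491 ≈ 419.56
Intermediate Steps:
-31222/s - 38116/S(169) = -31222/(-44426) - 38116/(78 - 1*169) = -31222*(-1/44426) - 38116/(78 - 169) = 15611/22213 - 38116/(-91) = 15611/22213 - 38116*(-1/91) = 15611/22213 + 2932/7 = 65237793/155491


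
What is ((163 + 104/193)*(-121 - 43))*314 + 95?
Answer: -1625349913/193 ≈ -8.4215e+6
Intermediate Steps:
((163 + 104/193)*(-121 - 43))*314 + 95 = ((163 + 104*(1/193))*(-164))*314 + 95 = ((163 + 104/193)*(-164))*314 + 95 = ((31563/193)*(-164))*314 + 95 = -5176332/193*314 + 95 = -1625368248/193 + 95 = -1625349913/193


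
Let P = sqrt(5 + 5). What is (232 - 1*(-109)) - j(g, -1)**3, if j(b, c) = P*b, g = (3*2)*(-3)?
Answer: 341 + 58320*sqrt(10) ≈ 1.8477e+5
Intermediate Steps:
P = sqrt(10) ≈ 3.1623
g = -18 (g = 6*(-3) = -18)
j(b, c) = b*sqrt(10) (j(b, c) = sqrt(10)*b = b*sqrt(10))
(232 - 1*(-109)) - j(g, -1)**3 = (232 - 1*(-109)) - (-18*sqrt(10))**3 = (232 + 109) - (-58320)*sqrt(10) = 341 + 58320*sqrt(10)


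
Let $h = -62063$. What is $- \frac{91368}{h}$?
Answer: $\frac{91368}{62063} \approx 1.4722$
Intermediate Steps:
$- \frac{91368}{h} = - \frac{91368}{-62063} = \left(-91368\right) \left(- \frac{1}{62063}\right) = \frac{91368}{62063}$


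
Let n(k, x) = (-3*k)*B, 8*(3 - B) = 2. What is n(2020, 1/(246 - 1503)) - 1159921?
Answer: -1176586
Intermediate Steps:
B = 11/4 (B = 3 - 1/8*2 = 3 - 1/4 = 11/4 ≈ 2.7500)
n(k, x) = -33*k/4 (n(k, x) = -3*k*(11/4) = -33*k/4)
n(2020, 1/(246 - 1503)) - 1159921 = -33/4*2020 - 1159921 = -16665 - 1159921 = -1176586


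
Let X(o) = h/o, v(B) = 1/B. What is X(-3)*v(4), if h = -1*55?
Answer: 55/12 ≈ 4.5833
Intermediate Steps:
h = -55
v(B) = 1/B
X(o) = -55/o
X(-3)*v(4) = -55/(-3)/4 = -55*(-⅓)*(¼) = (55/3)*(¼) = 55/12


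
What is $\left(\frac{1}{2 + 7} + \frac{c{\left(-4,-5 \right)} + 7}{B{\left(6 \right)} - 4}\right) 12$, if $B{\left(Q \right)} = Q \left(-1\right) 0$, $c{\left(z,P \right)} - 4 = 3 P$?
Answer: $\frac{40}{3} \approx 13.333$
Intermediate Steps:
$c{\left(z,P \right)} = 4 + 3 P$
$B{\left(Q \right)} = 0$ ($B{\left(Q \right)} = - Q 0 = 0$)
$\left(\frac{1}{2 + 7} + \frac{c{\left(-4,-5 \right)} + 7}{B{\left(6 \right)} - 4}\right) 12 = \left(\frac{1}{2 + 7} + \frac{\left(4 + 3 \left(-5\right)\right) + 7}{0 - 4}\right) 12 = \left(\frac{1}{9} + \frac{\left(4 - 15\right) + 7}{-4}\right) 12 = \left(\frac{1}{9} + \left(-11 + 7\right) \left(- \frac{1}{4}\right)\right) 12 = \left(\frac{1}{9} - -1\right) 12 = \left(\frac{1}{9} + 1\right) 12 = \frac{10}{9} \cdot 12 = \frac{40}{3}$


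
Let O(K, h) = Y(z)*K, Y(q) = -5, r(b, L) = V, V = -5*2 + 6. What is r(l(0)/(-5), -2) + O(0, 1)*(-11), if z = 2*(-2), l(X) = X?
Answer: -4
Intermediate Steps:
V = -4 (V = -10 + 6 = -4)
z = -4
r(b, L) = -4
O(K, h) = -5*K
r(l(0)/(-5), -2) + O(0, 1)*(-11) = -4 - 5*0*(-11) = -4 + 0*(-11) = -4 + 0 = -4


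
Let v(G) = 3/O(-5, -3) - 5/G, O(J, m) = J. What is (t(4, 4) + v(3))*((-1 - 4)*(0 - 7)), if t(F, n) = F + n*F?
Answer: 1862/3 ≈ 620.67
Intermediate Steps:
t(F, n) = F + F*n
v(G) = -3/5 - 5/G (v(G) = 3/(-5) - 5/G = 3*(-1/5) - 5/G = -3/5 - 5/G)
(t(4, 4) + v(3))*((-1 - 4)*(0 - 7)) = (4*(1 + 4) + (-3/5 - 5/3))*((-1 - 4)*(0 - 7)) = (4*5 + (-3/5 - 5*1/3))*(-5*(-7)) = (20 + (-3/5 - 5/3))*35 = (20 - 34/15)*35 = (266/15)*35 = 1862/3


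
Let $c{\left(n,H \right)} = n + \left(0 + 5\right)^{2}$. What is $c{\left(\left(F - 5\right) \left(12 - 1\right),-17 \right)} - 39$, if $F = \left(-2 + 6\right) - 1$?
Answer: $-36$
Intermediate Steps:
$F = 3$ ($F = 4 - 1 = 3$)
$c{\left(n,H \right)} = 25 + n$ ($c{\left(n,H \right)} = n + 5^{2} = n + 25 = 25 + n$)
$c{\left(\left(F - 5\right) \left(12 - 1\right),-17 \right)} - 39 = \left(25 + \left(3 - 5\right) \left(12 - 1\right)\right) - 39 = \left(25 - 22\right) - 39 = 3 - 39 = -36$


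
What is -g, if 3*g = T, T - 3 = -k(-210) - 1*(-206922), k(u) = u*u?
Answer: -54275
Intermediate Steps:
k(u) = u**2
T = 162825 (T = 3 + (-1*(-210)**2 - 1*(-206922)) = 3 + (-1*44100 + 206922) = 3 + (-44100 + 206922) = 3 + 162822 = 162825)
g = 54275 (g = (1/3)*162825 = 54275)
-g = -1*54275 = -54275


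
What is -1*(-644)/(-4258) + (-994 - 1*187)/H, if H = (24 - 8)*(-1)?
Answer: 2509197/34064 ≈ 73.661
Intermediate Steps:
H = -16 (H = 16*(-1) = -16)
-1*(-644)/(-4258) + (-994 - 1*187)/H = -1*(-644)/(-4258) + (-994 - 1*187)/(-16) = 644*(-1/4258) + (-994 - 187)*(-1/16) = -322/2129 - 1181*(-1/16) = -322/2129 + 1181/16 = 2509197/34064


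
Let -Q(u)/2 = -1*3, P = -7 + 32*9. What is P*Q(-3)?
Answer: 1686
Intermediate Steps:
P = 281 (P = -7 + 288 = 281)
Q(u) = 6 (Q(u) = -(-2)*3 = -2*(-3) = 6)
P*Q(-3) = 281*6 = 1686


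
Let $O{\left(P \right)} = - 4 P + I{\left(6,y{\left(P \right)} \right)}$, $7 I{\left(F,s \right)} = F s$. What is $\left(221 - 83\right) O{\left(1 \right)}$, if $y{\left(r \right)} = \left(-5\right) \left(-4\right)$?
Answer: $\frac{12696}{7} \approx 1813.7$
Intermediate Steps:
$y{\left(r \right)} = 20$
$I{\left(F,s \right)} = \frac{F s}{7}$
$O{\left(P \right)} = \frac{120}{7} - 4 P$ ($O{\left(P \right)} = - 4 P + \frac{1}{7} \cdot 6 \cdot 20 = - 4 P + \frac{120}{7} = \frac{120}{7} - 4 P$)
$\left(221 - 83\right) O{\left(1 \right)} = \left(221 - 83\right) \left(\frac{120}{7} - 4\right) = 138 \cdot \frac{92}{7} = \frac{12696}{7}$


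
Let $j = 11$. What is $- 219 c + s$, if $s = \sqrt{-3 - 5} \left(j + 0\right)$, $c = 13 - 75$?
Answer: $13578 + 22 i \sqrt{2} \approx 13578.0 + 31.113 i$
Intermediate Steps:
$c = -62$ ($c = 13 - 75 = -62$)
$s = 22 i \sqrt{2}$ ($s = \sqrt{-3 - 5} \left(11 + 0\right) = \sqrt{-8} \cdot 11 = 2 i \sqrt{2} \cdot 11 = 22 i \sqrt{2} \approx 31.113 i$)
$- 219 c + s = \left(-219\right) \left(-62\right) + 22 i \sqrt{2} = 13578 + 22 i \sqrt{2}$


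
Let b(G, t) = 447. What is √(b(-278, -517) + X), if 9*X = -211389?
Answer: I*√207366/3 ≈ 151.79*I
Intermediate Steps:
X = -70463/3 (X = (⅑)*(-211389) = -70463/3 ≈ -23488.)
√(b(-278, -517) + X) = √(447 - 70463/3) = √(-69122/3) = I*√207366/3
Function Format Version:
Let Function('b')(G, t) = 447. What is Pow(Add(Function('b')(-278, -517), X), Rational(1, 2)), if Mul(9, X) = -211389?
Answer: Mul(Rational(1, 3), I, Pow(207366, Rational(1, 2))) ≈ Mul(151.79, I)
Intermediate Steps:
X = Rational(-70463, 3) (X = Mul(Rational(1, 9), -211389) = Rational(-70463, 3) ≈ -23488.)
Pow(Add(Function('b')(-278, -517), X), Rational(1, 2)) = Pow(Add(447, Rational(-70463, 3)), Rational(1, 2)) = Pow(Rational(-69122, 3), Rational(1, 2)) = Mul(Rational(1, 3), I, Pow(207366, Rational(1, 2)))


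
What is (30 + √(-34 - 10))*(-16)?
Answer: -480 - 32*I*√11 ≈ -480.0 - 106.13*I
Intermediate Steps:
(30 + √(-34 - 10))*(-16) = (30 + √(-44))*(-16) = (30 + 2*I*√11)*(-16) = -480 - 32*I*√11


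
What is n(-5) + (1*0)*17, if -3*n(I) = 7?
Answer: -7/3 ≈ -2.3333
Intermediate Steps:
n(I) = -7/3 (n(I) = -⅓*7 = -7/3)
n(-5) + (1*0)*17 = -7/3 + (1*0)*17 = -7/3 + 0*17 = -7/3 + 0 = -7/3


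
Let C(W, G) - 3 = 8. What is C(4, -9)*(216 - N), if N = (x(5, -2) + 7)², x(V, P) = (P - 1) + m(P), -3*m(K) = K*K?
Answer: 20680/9 ≈ 2297.8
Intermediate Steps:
m(K) = -K²/3 (m(K) = -K*K/3 = -K²/3)
C(W, G) = 11 (C(W, G) = 3 + 8 = 11)
x(V, P) = -1 + P - P²/3 (x(V, P) = (P - 1) - P²/3 = (-1 + P) - P²/3 = -1 + P - P²/3)
N = 64/9 (N = ((-1 - 2 - ⅓*(-2)²) + 7)² = ((-1 - 2 - ⅓*4) + 7)² = ((-1 - 2 - 4/3) + 7)² = (-13/3 + 7)² = (8/3)² = 64/9 ≈ 7.1111)
C(4, -9)*(216 - N) = 11*(216 - 1*64/9) = 11*(216 - 64/9) = 11*(1880/9) = 20680/9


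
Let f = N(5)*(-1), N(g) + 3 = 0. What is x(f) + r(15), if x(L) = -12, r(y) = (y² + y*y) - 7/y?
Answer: 6563/15 ≈ 437.53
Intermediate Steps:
N(g) = -3 (N(g) = -3 + 0 = -3)
f = 3 (f = -3*(-1) = 3)
r(y) = -7/y + 2*y² (r(y) = (y² + y²) - 7/y = 2*y² - 7/y = -7/y + 2*y²)
x(f) + r(15) = -12 + (-7 + 2*15³)/15 = -12 + (-7 + 2*3375)/15 = -12 + (-7 + 6750)/15 = -12 + (1/15)*6743 = -12 + 6743/15 = 6563/15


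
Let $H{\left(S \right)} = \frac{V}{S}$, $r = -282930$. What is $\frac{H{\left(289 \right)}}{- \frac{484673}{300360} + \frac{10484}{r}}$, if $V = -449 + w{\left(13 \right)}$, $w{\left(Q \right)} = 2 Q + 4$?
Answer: $\frac{395633090680}{450446658573} \approx 0.87831$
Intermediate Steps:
$w{\left(Q \right)} = 4 + 2 Q$
$V = -419$ ($V = -449 + \left(4 + 2 \cdot 13\right) = -449 + \left(4 + 26\right) = -449 + 30 = -419$)
$H{\left(S \right)} = - \frac{419}{S}$
$\frac{H{\left(289 \right)}}{- \frac{484673}{300360} + \frac{10484}{r}} = \frac{\left(-419\right) \frac{1}{289}}{- \frac{484673}{300360} + \frac{10484}{-282930}} = \frac{\left(-419\right) \frac{1}{289}}{\left(-484673\right) \frac{1}{300360} + 10484 \left(- \frac{1}{282930}\right)} = - \frac{419}{289 \left(- \frac{484673}{300360} - \frac{5242}{141465}\right)} = - \frac{419}{289 \left(- \frac{1558638957}{944231720}\right)} = \left(- \frac{419}{289}\right) \left(- \frac{944231720}{1558638957}\right) = \frac{395633090680}{450446658573}$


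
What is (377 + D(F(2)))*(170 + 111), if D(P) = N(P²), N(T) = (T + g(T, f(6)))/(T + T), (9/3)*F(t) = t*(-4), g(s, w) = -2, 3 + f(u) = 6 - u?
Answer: 6786431/64 ≈ 1.0604e+5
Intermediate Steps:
f(u) = 3 - u (f(u) = -3 + (6 - u) = 3 - u)
F(t) = -4*t/3 (F(t) = (t*(-4))/3 = (-4*t)/3 = -4*t/3)
N(T) = (-2 + T)/(2*T) (N(T) = (T - 2)/(T + T) = (-2 + T)/((2*T)) = (-2 + T)*(1/(2*T)) = (-2 + T)/(2*T))
D(P) = (-2 + P²)/(2*P²) (D(P) = (-2 + P²)/(2*(P²)) = (-2 + P²)/(2*P²))
(377 + D(F(2)))*(170 + 111) = (377 + (½ - 1/(-4/3*2)²))*(170 + 111) = (377 + (½ - 1/(-8/3)²))*281 = (377 + (½ - 1*9/64))*281 = (377 + (½ - 9/64))*281 = (377 + 23/64)*281 = (24151/64)*281 = 6786431/64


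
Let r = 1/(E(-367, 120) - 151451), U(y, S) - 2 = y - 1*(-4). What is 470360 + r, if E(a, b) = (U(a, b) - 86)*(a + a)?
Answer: 83087682921/176647 ≈ 4.7036e+5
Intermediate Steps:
U(y, S) = 6 + y (U(y, S) = 2 + (y - 1*(-4)) = 2 + (y + 4) = 2 + (4 + y) = 6 + y)
E(a, b) = 2*a*(-80 + a) (E(a, b) = ((6 + a) - 86)*(a + a) = (-80 + a)*(2*a) = 2*a*(-80 + a))
r = 1/176647 (r = 1/(2*(-367)*(-80 - 367) - 151451) = 1/(2*(-367)*(-447) - 151451) = 1/(328098 - 151451) = 1/176647 ≈ 5.6610e-6)
470360 + r = 470360 + 1/176647 = 83087682921/176647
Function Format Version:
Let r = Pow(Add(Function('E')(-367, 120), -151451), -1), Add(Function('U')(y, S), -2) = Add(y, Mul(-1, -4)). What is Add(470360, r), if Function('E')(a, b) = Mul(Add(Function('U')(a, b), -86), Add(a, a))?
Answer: Rational(83087682921, 176647) ≈ 4.7036e+5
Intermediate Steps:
Function('U')(y, S) = Add(6, y) (Function('U')(y, S) = Add(2, Add(y, Mul(-1, -4))) = Add(2, Add(y, 4)) = Add(2, Add(4, y)) = Add(6, y))
Function('E')(a, b) = Mul(2, a, Add(-80, a)) (Function('E')(a, b) = Mul(Add(Add(6, a), -86), Add(a, a)) = Mul(Add(-80, a), Mul(2, a)) = Mul(2, a, Add(-80, a)))
r = Rational(1, 176647) (r = Pow(Add(Mul(2, -367, Add(-80, -367)), -151451), -1) = Pow(Add(Mul(2, -367, -447), -151451), -1) = Pow(Add(328098, -151451), -1) = Pow(176647, -1) = Rational(1, 176647) ≈ 5.6610e-6)
Add(470360, r) = Add(470360, Rational(1, 176647)) = Rational(83087682921, 176647)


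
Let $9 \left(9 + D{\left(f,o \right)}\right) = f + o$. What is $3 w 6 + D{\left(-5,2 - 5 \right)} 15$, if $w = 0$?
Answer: $- \frac{445}{3} \approx -148.33$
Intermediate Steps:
$D{\left(f,o \right)} = -9 + \frac{f}{9} + \frac{o}{9}$ ($D{\left(f,o \right)} = -9 + \frac{f + o}{9} = -9 + \left(\frac{f}{9} + \frac{o}{9}\right) = -9 + \frac{f}{9} + \frac{o}{9}$)
$3 w 6 + D{\left(-5,2 - 5 \right)} 15 = 3 \cdot 0 \cdot 6 + \left(-9 + \frac{1}{9} \left(-5\right) + \frac{2 - 5}{9}\right) 15 = 0 \cdot 6 + \left(-9 - \frac{5}{9} + \frac{1}{9} \left(-3\right)\right) 15 = 0 + \left(-9 - \frac{5}{9} - \frac{1}{3}\right) 15 = 0 - \frac{445}{3} = - \frac{445}{3}$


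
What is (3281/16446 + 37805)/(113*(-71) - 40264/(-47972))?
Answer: -7456579521823/1582265926758 ≈ -4.7126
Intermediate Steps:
(3281/16446 + 37805)/(113*(-71) - 40264/(-47972)) = (3281*(1/16446) + 37805)/(-8023 - 40264*(-1/47972)) = (3281/16446 + 37805)/(-8023 + 10066/11993) = 621744311/(16446*(-96209773/11993)) = (621744311/16446)*(-11993/96209773) = -7456579521823/1582265926758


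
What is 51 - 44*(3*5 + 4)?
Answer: -785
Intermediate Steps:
51 - 44*(3*5 + 4) = 51 - 44*(15 + 4) = 51 - 44*19 = 51 - 836 = -785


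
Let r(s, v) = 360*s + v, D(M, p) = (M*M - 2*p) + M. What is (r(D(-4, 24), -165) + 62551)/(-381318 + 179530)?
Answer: -24713/100894 ≈ -0.24494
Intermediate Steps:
D(M, p) = M + M**2 - 2*p (D(M, p) = (M**2 - 2*p) + M = M + M**2 - 2*p)
r(s, v) = v + 360*s
(r(D(-4, 24), -165) + 62551)/(-381318 + 179530) = ((-165 + 360*(-4 + (-4)**2 - 2*24)) + 62551)/(-381318 + 179530) = ((-165 + 360*(-4 + 16 - 48)) + 62551)/(-201788) = ((-165 + 360*(-36)) + 62551)*(-1/201788) = ((-165 - 12960) + 62551)*(-1/201788) = (-13125 + 62551)*(-1/201788) = 49426*(-1/201788) = -24713/100894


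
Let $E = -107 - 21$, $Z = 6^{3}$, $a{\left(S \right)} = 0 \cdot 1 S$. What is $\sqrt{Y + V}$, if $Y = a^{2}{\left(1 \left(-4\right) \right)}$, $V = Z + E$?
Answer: $2 \sqrt{22} \approx 9.3808$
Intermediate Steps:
$a{\left(S \right)} = 0$ ($a{\left(S \right)} = 0 S = 0$)
$Z = 216$
$E = -128$ ($E = -107 - 21 = -128$)
$V = 88$ ($V = 216 - 128 = 88$)
$Y = 0$ ($Y = 0^{2} = 0$)
$\sqrt{Y + V} = \sqrt{0 + 88} = \sqrt{88} = 2 \sqrt{22}$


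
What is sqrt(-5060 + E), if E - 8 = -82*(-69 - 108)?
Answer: sqrt(9462) ≈ 97.273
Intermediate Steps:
E = 14522 (E = 8 - 82*(-69 - 108) = 8 - 82*(-177) = 8 + 14514 = 14522)
sqrt(-5060 + E) = sqrt(-5060 + 14522) = sqrt(9462)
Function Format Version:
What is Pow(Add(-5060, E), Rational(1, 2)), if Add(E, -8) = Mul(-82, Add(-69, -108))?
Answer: Pow(9462, Rational(1, 2)) ≈ 97.273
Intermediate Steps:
E = 14522 (E = Add(8, Mul(-82, Add(-69, -108))) = Add(8, Mul(-82, -177)) = Add(8, 14514) = 14522)
Pow(Add(-5060, E), Rational(1, 2)) = Pow(Add(-5060, 14522), Rational(1, 2)) = Pow(9462, Rational(1, 2))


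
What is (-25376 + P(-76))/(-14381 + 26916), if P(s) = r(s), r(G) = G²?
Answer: -3920/2507 ≈ -1.5636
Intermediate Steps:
P(s) = s²
(-25376 + P(-76))/(-14381 + 26916) = (-25376 + (-76)²)/(-14381 + 26916) = (-25376 + 5776)/12535 = -19600*1/12535 = -3920/2507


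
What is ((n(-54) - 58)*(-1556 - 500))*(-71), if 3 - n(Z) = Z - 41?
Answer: 5839040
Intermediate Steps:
n(Z) = 44 - Z (n(Z) = 3 - (Z - 41) = 3 - (-41 + Z) = 3 + (41 - Z) = 44 - Z)
((n(-54) - 58)*(-1556 - 500))*(-71) = (((44 - 1*(-54)) - 58)*(-1556 - 500))*(-71) = (((44 + 54) - 58)*(-2056))*(-71) = ((98 - 58)*(-2056))*(-71) = (40*(-2056))*(-71) = -82240*(-71) = 5839040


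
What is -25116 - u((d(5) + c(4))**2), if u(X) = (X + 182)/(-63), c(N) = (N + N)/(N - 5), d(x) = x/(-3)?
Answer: -14238293/567 ≈ -25112.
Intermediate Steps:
d(x) = -x/3 (d(x) = x*(-1/3) = -x/3)
c(N) = 2*N/(-5 + N) (c(N) = (2*N)/(-5 + N) = 2*N/(-5 + N))
u(X) = -26/9 - X/63 (u(X) = -(182 + X)/63 = -26/9 - X/63)
-25116 - u((d(5) + c(4))**2) = -25116 - (-26/9 - (-1/3*5 + 2*4/(-5 + 4))**2/63) = -25116 - (-26/9 - (-5/3 + 2*4/(-1))**2/63) = -25116 - (-26/9 - (-5/3 + 2*4*(-1))**2/63) = -25116 - (-26/9 - (-5/3 - 8)**2/63) = -25116 - (-26/9 - (-29/3)**2/63) = -25116 - (-26/9 - 1/63*841/9) = -25116 - (-26/9 - 841/567) = -25116 - 1*(-2479/567) = -25116 + 2479/567 = -14238293/567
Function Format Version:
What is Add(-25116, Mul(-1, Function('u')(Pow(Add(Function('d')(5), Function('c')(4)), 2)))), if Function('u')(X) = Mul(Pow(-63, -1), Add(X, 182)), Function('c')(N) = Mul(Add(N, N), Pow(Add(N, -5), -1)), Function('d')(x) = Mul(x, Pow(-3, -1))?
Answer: Rational(-14238293, 567) ≈ -25112.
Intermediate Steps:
Function('d')(x) = Mul(Rational(-1, 3), x) (Function('d')(x) = Mul(x, Rational(-1, 3)) = Mul(Rational(-1, 3), x))
Function('c')(N) = Mul(2, N, Pow(Add(-5, N), -1)) (Function('c')(N) = Mul(Mul(2, N), Pow(Add(-5, N), -1)) = Mul(2, N, Pow(Add(-5, N), -1)))
Function('u')(X) = Add(Rational(-26, 9), Mul(Rational(-1, 63), X)) (Function('u')(X) = Mul(Rational(-1, 63), Add(182, X)) = Add(Rational(-26, 9), Mul(Rational(-1, 63), X)))
Add(-25116, Mul(-1, Function('u')(Pow(Add(Function('d')(5), Function('c')(4)), 2)))) = Add(-25116, Mul(-1, Add(Rational(-26, 9), Mul(Rational(-1, 63), Pow(Add(Mul(Rational(-1, 3), 5), Mul(2, 4, Pow(Add(-5, 4), -1))), 2))))) = Add(-25116, Mul(-1, Add(Rational(-26, 9), Mul(Rational(-1, 63), Pow(Add(Rational(-5, 3), Mul(2, 4, Pow(-1, -1))), 2))))) = Add(-25116, Mul(-1, Add(Rational(-26, 9), Mul(Rational(-1, 63), Pow(Add(Rational(-5, 3), Mul(2, 4, -1)), 2))))) = Add(-25116, Mul(-1, Add(Rational(-26, 9), Mul(Rational(-1, 63), Pow(Add(Rational(-5, 3), -8), 2))))) = Add(-25116, Mul(-1, Add(Rational(-26, 9), Mul(Rational(-1, 63), Pow(Rational(-29, 3), 2))))) = Add(-25116, Mul(-1, Add(Rational(-26, 9), Mul(Rational(-1, 63), Rational(841, 9))))) = Add(-25116, Mul(-1, Add(Rational(-26, 9), Rational(-841, 567)))) = Add(-25116, Mul(-1, Rational(-2479, 567))) = Add(-25116, Rational(2479, 567)) = Rational(-14238293, 567)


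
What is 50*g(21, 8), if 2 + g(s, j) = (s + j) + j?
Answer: 1750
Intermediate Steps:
g(s, j) = -2 + s + 2*j (g(s, j) = -2 + ((s + j) + j) = -2 + ((j + s) + j) = -2 + (s + 2*j) = -2 + s + 2*j)
50*g(21, 8) = 50*(-2 + 21 + 2*8) = 50*(-2 + 21 + 16) = 50*35 = 1750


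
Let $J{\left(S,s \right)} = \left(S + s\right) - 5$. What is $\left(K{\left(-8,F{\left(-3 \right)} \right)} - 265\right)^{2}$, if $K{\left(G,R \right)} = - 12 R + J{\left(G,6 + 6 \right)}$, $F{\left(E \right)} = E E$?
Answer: $139876$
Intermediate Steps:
$F{\left(E \right)} = E^{2}$
$J{\left(S,s \right)} = -5 + S + s$
$K{\left(G,R \right)} = 7 + G - 12 R$ ($K{\left(G,R \right)} = - 12 R + \left(-5 + G + \left(6 + 6\right)\right) = - 12 R + \left(-5 + G + 12\right) = - 12 R + \left(7 + G\right) = 7 + G - 12 R$)
$\left(K{\left(-8,F{\left(-3 \right)} \right)} - 265\right)^{2} = \left(\left(7 - 8 - 12 \left(-3\right)^{2}\right) - 265\right)^{2} = \left(\left(7 - 8 - 108\right) - 265\right)^{2} = \left(-109 - 265\right)^{2} = \left(-374\right)^{2} = 139876$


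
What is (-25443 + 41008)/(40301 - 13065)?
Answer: 1415/2476 ≈ 0.57149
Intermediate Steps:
(-25443 + 41008)/(40301 - 13065) = 15565/27236 = 15565*(1/27236) = 1415/2476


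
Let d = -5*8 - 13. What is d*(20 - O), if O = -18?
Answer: -2014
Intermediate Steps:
d = -53 (d = -40 - 13 = -53)
d*(20 - O) = -53*(20 - 1*(-18)) = -53*(20 + 18) = -53*38 = -2014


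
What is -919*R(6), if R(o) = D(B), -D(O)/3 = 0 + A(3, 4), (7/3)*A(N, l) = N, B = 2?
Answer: 24813/7 ≈ 3544.7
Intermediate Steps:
A(N, l) = 3*N/7
D(O) = -27/7 (D(O) = -3*(0 + (3/7)*3) = -3*(0 + 9/7) = -3*9/7 = -27/7)
R(o) = -27/7
-919*R(6) = -919*(-27/7) = 24813/7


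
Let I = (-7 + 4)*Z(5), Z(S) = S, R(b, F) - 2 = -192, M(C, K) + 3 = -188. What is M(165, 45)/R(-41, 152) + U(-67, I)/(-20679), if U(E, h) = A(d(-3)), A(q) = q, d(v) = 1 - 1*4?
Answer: 1316753/1309670 ≈ 1.0054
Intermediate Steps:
M(C, K) = -191 (M(C, K) = -3 - 188 = -191)
d(v) = -3 (d(v) = 1 - 4 = -3)
R(b, F) = -190 (R(b, F) = 2 - 192 = -190)
I = -15 (I = (-7 + 4)*5 = -3*5 = -15)
U(E, h) = -3
M(165, 45)/R(-41, 152) + U(-67, I)/(-20679) = -191/(-190) - 3/(-20679) = -191*(-1/190) - 3*(-1/20679) = 191/190 + 1/6893 = 1316753/1309670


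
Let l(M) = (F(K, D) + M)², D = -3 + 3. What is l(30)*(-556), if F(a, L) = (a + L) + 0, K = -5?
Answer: -347500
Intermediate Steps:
D = 0
F(a, L) = L + a (F(a, L) = (L + a) + 0 = L + a)
l(M) = (-5 + M)² (l(M) = ((0 - 5) + M)² = (-5 + M)²)
l(30)*(-556) = (-5 + 30)²*(-556) = 25²*(-556) = 625*(-556) = -347500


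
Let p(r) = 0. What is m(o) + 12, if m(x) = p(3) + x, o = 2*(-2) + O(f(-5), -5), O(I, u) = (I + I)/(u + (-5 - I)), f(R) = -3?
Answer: 62/7 ≈ 8.8571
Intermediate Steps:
O(I, u) = 2*I/(-5 + u - I) (O(I, u) = (2*I)/(-5 + u - I) = 2*I/(-5 + u - I))
o = -22/7 (o = 2*(-2) + 2*(-3)/(-5 - 5 - 1*(-3)) = -4 + 2*(-3)/(-5 - 5 + 3) = -4 + 2*(-3)/(-7) = -4 + 2*(-3)*(-⅐) = -4 + 6/7 = -22/7 ≈ -3.1429)
m(x) = x (m(x) = 0 + x = x)
m(o) + 12 = -22/7 + 12 = 62/7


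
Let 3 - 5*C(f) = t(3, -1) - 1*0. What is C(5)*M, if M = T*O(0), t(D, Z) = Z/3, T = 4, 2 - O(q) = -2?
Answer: 32/3 ≈ 10.667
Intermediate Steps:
O(q) = 4 (O(q) = 2 - 1*(-2) = 2 + 2 = 4)
t(D, Z) = Z/3 (t(D, Z) = Z*(1/3) = Z/3)
C(f) = 2/3 (C(f) = 3/5 - ((1/3)*(-1) - 1*0)/5 = 3/5 - (-1/3 + 0)/5 = 3/5 - 1/5*(-1/3) = 3/5 + 1/15 = 2/3)
M = 16 (M = 4*4 = 16)
C(5)*M = (2/3)*16 = 32/3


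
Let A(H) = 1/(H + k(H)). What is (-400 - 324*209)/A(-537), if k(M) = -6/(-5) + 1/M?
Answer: 97993584848/2685 ≈ 3.6497e+7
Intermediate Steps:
k(M) = 6/5 + 1/M (k(M) = -6*(-⅕) + 1/M = 6/5 + 1/M)
A(H) = 1/(6/5 + H + 1/H) (A(H) = 1/(H + (6/5 + 1/H)) = 1/(6/5 + H + 1/H))
(-400 - 324*209)/A(-537) = (-400 - 324*209)/((5*(-537)/(5 + 5*(-537)² + 6*(-537)))) = (-400 - 67716)/((5*(-537)/(5 + 5*288369 - 3222))) = -68116/(5*(-537)/(5 + 1441845 - 3222)) = -68116/(5*(-537)/1438628) = -68116/(5*(-537)*(1/1438628)) = -68116/(-2685/1438628) = -68116*(-1438628/2685) = 97993584848/2685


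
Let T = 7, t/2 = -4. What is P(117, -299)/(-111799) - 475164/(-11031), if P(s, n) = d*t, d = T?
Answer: 17707825924/411084923 ≈ 43.076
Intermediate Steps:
t = -8 (t = 2*(-4) = -8)
d = 7
P(s, n) = -56 (P(s, n) = 7*(-8) = -56)
P(117, -299)/(-111799) - 475164/(-11031) = -56/(-111799) - 475164/(-11031) = -56*(-1/111799) - 475164*(-1/11031) = 56/111799 + 158388/3677 = 17707825924/411084923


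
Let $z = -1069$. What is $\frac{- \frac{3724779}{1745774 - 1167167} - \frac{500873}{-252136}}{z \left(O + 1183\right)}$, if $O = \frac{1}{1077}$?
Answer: $\frac{12269151010413}{3485958242444666528} \approx 3.5196 \cdot 10^{-6}$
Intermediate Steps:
$O = \frac{1}{1077} \approx 0.00092851$
$\frac{- \frac{3724779}{1745774 - 1167167} - \frac{500873}{-252136}}{z \left(O + 1183\right)} = \frac{- \frac{3724779}{1745774 - 1167167} - \frac{500873}{-252136}}{\left(-1069\right) \left(\frac{1}{1077} + 1183\right)} = \frac{- \frac{3724779}{578607} - - \frac{500873}{252136}}{\left(-1069\right) \frac{1274092}{1077}} = \frac{\left(-3724779\right) \frac{1}{578607} + \frac{500873}{252136}}{- \frac{1362004348}{1077}} = \left(- \frac{65347}{10151} + \frac{500873}{252136}\right) \left(- \frac{1077}{1362004348}\right) = \left(- \frac{11391969369}{2559432536}\right) \left(- \frac{1077}{1362004348}\right) = \frac{12269151010413}{3485958242444666528}$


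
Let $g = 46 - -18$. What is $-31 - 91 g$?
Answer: $-5855$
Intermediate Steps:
$g = 64$ ($g = 46 + 18 = 64$)
$-31 - 91 g = -31 - 5824 = -5855$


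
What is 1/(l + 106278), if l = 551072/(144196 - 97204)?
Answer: 2937/312172928 ≈ 9.4082e-6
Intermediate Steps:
l = 34442/2937 (l = 551072/46992 = 551072*(1/46992) = 34442/2937 ≈ 11.727)
1/(l + 106278) = 1/(34442/2937 + 106278) = 1/(312172928/2937) = 2937/312172928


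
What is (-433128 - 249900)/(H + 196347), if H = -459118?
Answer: 683028/262771 ≈ 2.5993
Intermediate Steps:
(-433128 - 249900)/(H + 196347) = (-433128 - 249900)/(-459118 + 196347) = -683028/(-262771) = -683028*(-1/262771) = 683028/262771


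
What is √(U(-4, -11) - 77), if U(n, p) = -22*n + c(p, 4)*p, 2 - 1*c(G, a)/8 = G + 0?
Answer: I*√1133 ≈ 33.66*I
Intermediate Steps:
c(G, a) = 16 - 8*G (c(G, a) = 16 - 8*(G + 0) = 16 - 8*G)
U(n, p) = -22*n + p*(16 - 8*p) (U(n, p) = -22*n + (16 - 8*p)*p = -22*n + p*(16 - 8*p))
√(U(-4, -11) - 77) = √((-22*(-4) - 8*(-11)² + 16*(-11)) - 77) = √((88 - 8*121 - 176) - 77) = √((88 - 968 - 176) - 77) = √(-1056 - 77) = √(-1133) = I*√1133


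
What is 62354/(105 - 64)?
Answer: 62354/41 ≈ 1520.8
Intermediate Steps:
62354/(105 - 64) = 62354/41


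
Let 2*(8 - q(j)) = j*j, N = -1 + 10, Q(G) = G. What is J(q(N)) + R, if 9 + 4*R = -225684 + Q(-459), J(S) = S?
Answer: -113141/2 ≈ -56571.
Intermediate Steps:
N = 9
q(j) = 8 - j**2/2 (q(j) = 8 - j*j/2 = 8 - j**2/2)
R = -56538 (R = -9/4 + (-225684 - 459)/4 = -9/4 + (1/4)*(-226143) = -9/4 - 226143/4 = -56538)
J(q(N)) + R = (8 - 1/2*9**2) - 56538 = (8 - 1/2*81) - 56538 = (8 - 81/2) - 56538 = -65/2 - 56538 = -113141/2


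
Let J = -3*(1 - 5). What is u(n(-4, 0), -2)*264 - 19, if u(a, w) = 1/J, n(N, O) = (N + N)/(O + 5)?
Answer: 3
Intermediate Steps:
n(N, O) = 2*N/(5 + O) (n(N, O) = (2*N)/(5 + O) = 2*N/(5 + O))
J = 12 (J = -3*(-4) = 12)
u(a, w) = 1/12
u(n(-4, 0), -2)*264 - 19 = (1/12)*264 - 19 = 22 - 19 = 3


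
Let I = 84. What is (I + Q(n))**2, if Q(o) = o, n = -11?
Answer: 5329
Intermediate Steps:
(I + Q(n))**2 = (84 - 11)**2 = 73**2 = 5329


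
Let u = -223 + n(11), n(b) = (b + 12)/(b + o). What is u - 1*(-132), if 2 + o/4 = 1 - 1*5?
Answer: -1206/13 ≈ -92.769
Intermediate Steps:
o = -24 (o = -8 + 4*(1 - 1*5) = -8 + 4*(1 - 5) = -8 + 4*(-4) = -8 - 16 = -24)
n(b) = (12 + b)/(-24 + b) (n(b) = (b + 12)/(b - 24) = (12 + b)/(-24 + b))
u = -2922/13 (u = -223 + (12 + 11)/(-24 + 11) = -223 + 23/(-13) = -223 - 1/13*23 = -223 - 23/13 = -2922/13 ≈ -224.77)
u - 1*(-132) = -2922/13 - 1*(-132) = -2922/13 + 132 = -1206/13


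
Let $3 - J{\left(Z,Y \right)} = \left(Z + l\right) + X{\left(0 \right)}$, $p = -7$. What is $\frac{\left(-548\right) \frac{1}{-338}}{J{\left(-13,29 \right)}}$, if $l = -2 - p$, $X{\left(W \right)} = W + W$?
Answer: $\frac{274}{1859} \approx 0.14739$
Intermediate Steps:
$X{\left(W \right)} = 2 W$
$l = 5$ ($l = -2 - -7 = -2 + 7 = 5$)
$J{\left(Z,Y \right)} = -2 - Z$ ($J{\left(Z,Y \right)} = 3 - \left(\left(Z + 5\right) + 2 \cdot 0\right) = 3 - \left(\left(5 + Z\right) + 0\right) = 3 - \left(5 + Z\right) = -2 - Z$)
$\frac{\left(-548\right) \frac{1}{-338}}{J{\left(-13,29 \right)}} = \frac{\left(-548\right) \frac{1}{-338}}{-2 - -13} = \frac{\left(-548\right) \left(- \frac{1}{338}\right)}{-2 + 13} = \frac{274}{169 \cdot 11} = \frac{274}{169} \cdot \frac{1}{11} = \frac{274}{1859}$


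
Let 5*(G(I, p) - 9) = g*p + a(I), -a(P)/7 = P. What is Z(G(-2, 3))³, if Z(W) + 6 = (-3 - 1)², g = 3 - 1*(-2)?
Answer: 1000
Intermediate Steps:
a(P) = -7*P
g = 5 (g = 3 + 2 = 5)
G(I, p) = 9 + p - 7*I/5 (G(I, p) = 9 + (5*p - 7*I)/5 = 9 + (-7*I + 5*p)/5 = 9 + (p - 7*I/5) = 9 + p - 7*I/5)
Z(W) = 10 (Z(W) = -6 + (-3 - 1)² = -6 + (-4)² = -6 + 16 = 10)
Z(G(-2, 3))³ = 10³ = 1000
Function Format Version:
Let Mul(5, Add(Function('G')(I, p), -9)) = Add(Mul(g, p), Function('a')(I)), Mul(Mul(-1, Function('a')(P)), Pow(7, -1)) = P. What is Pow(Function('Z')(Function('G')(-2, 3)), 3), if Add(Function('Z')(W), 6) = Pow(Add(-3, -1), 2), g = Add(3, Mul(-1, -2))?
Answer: 1000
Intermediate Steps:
Function('a')(P) = Mul(-7, P)
g = 5 (g = Add(3, 2) = 5)
Function('G')(I, p) = Add(9, p, Mul(Rational(-7, 5), I)) (Function('G')(I, p) = Add(9, Mul(Rational(1, 5), Add(Mul(5, p), Mul(-7, I)))) = Add(9, Mul(Rational(1, 5), Add(Mul(-7, I), Mul(5, p)))) = Add(9, Add(p, Mul(Rational(-7, 5), I))) = Add(9, p, Mul(Rational(-7, 5), I)))
Function('Z')(W) = 10 (Function('Z')(W) = Add(-6, Pow(Add(-3, -1), 2)) = Add(-6, Pow(-4, 2)) = Add(-6, 16) = 10)
Pow(Function('Z')(Function('G')(-2, 3)), 3) = Pow(10, 3) = 1000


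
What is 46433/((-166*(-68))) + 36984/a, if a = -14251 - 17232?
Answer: 1044374747/355380104 ≈ 2.9388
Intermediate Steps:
a = -31483
46433/((-166*(-68))) + 36984/a = 46433/((-166*(-68))) + 36984/(-31483) = 46433/11288 + 36984*(-1/31483) = 46433*(1/11288) - 36984/31483 = 46433/11288 - 36984/31483 = 1044374747/355380104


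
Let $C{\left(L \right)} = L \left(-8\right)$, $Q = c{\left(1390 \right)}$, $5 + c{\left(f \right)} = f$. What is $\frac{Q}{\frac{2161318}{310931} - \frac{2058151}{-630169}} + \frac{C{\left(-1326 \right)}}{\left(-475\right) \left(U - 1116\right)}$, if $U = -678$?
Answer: $\frac{2965050935244056303}{21871178673203775} \approx 135.57$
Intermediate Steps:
$c{\left(f \right)} = -5 + f$
$Q = 1385$ ($Q = -5 + 1390 = 1385$)
$C{\left(L \right)} = - 8 L$
$\frac{Q}{\frac{2161318}{310931} - \frac{2058151}{-630169}} + \frac{C{\left(-1326 \right)}}{\left(-475\right) \left(U - 1116\right)} = \frac{1385}{\frac{2161318}{310931} - \frac{2058151}{-630169}} + \frac{\left(-8\right) \left(-1326\right)}{\left(-475\right) \left(-678 - 1116\right)} = \frac{1385}{2161318 \cdot \frac{1}{310931} - - \frac{2058151}{630169}} + \frac{10608}{\left(-475\right) \left(-1794\right)} = \frac{1385}{\frac{2161318}{310931} + \frac{2058151}{630169}} + \frac{10608}{852150} = \frac{1385}{\frac{2001938551323}{195939077339}} + 10608 \cdot \frac{1}{852150} = 1385 \cdot \frac{195939077339}{2001938551323} + \frac{136}{10925} = \frac{271375622114515}{2001938551323} + \frac{136}{10925} = \frac{2965050935244056303}{21871178673203775}$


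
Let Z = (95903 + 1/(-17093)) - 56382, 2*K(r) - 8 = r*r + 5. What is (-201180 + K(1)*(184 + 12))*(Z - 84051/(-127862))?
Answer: -1232763510699829824/156110369 ≈ -7.8967e+9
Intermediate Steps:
K(r) = 13/2 + r²/2 (K(r) = 4 + (r*r + 5)/2 = 4 + (r² + 5)/2 = 4 + (5 + r²)/2 = 4 + (5/2 + r²/2) = 13/2 + r²/2)
Z = 675532452/17093 (Z = (95903 - 1/17093) - 56382 = 1639269978/17093 - 56382 = 675532452/17093 ≈ 39521.)
(-201180 + K(1)*(184 + 12))*(Z - 84051/(-127862)) = (-201180 + (13/2 + (½)*1²)*(184 + 12))*(675532452/17093 - 84051/(-127862)) = (-201180 + (13/2 + (½)*1)*196)*(675532452/17093 - 84051*(-1/127862)) = (-201180 + (13/2 + ½)*196)*(675532452/17093 + 84051/127862) = (-201180 + 7*196)*(86376367061367/2185545166) = (-201180 + 1372)*(86376367061367/2185545166) = -199808*86376367061367/2185545166 = -1232763510699829824/156110369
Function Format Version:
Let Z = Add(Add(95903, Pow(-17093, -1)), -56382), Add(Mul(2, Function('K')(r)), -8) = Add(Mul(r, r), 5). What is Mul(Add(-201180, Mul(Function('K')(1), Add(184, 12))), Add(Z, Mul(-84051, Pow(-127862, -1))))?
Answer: Rational(-1232763510699829824, 156110369) ≈ -7.8967e+9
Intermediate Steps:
Function('K')(r) = Add(Rational(13, 2), Mul(Rational(1, 2), Pow(r, 2))) (Function('K')(r) = Add(4, Mul(Rational(1, 2), Add(Mul(r, r), 5))) = Add(4, Mul(Rational(1, 2), Add(Pow(r, 2), 5))) = Add(4, Mul(Rational(1, 2), Add(5, Pow(r, 2)))) = Add(4, Add(Rational(5, 2), Mul(Rational(1, 2), Pow(r, 2)))) = Add(Rational(13, 2), Mul(Rational(1, 2), Pow(r, 2))))
Z = Rational(675532452, 17093) (Z = Add(Add(95903, Rational(-1, 17093)), -56382) = Add(Rational(1639269978, 17093), -56382) = Rational(675532452, 17093) ≈ 39521.)
Mul(Add(-201180, Mul(Function('K')(1), Add(184, 12))), Add(Z, Mul(-84051, Pow(-127862, -1)))) = Mul(Add(-201180, Mul(Add(Rational(13, 2), Mul(Rational(1, 2), Pow(1, 2))), Add(184, 12))), Add(Rational(675532452, 17093), Mul(-84051, Pow(-127862, -1)))) = Mul(Add(-201180, Mul(Add(Rational(13, 2), Mul(Rational(1, 2), 1)), 196)), Add(Rational(675532452, 17093), Mul(-84051, Rational(-1, 127862)))) = Mul(Add(-201180, Mul(Add(Rational(13, 2), Rational(1, 2)), 196)), Add(Rational(675532452, 17093), Rational(84051, 127862))) = Mul(Add(-201180, Mul(7, 196)), Rational(86376367061367, 2185545166)) = Mul(Add(-201180, 1372), Rational(86376367061367, 2185545166)) = Mul(-199808, Rational(86376367061367, 2185545166)) = Rational(-1232763510699829824, 156110369)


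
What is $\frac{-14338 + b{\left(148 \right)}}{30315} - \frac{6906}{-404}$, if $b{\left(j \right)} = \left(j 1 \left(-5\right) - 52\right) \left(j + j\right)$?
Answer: $\frac{10885231}{1224726} \approx 8.8879$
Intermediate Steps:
$b{\left(j \right)} = 2 j \left(-52 - 5 j\right)$ ($b{\left(j \right)} = \left(j \left(-5\right) - 52\right) 2 j = \left(- 5 j - 52\right) 2 j = \left(-52 - 5 j\right) 2 j = 2 j \left(-52 - 5 j\right)$)
$\frac{-14338 + b{\left(148 \right)}}{30315} - \frac{6906}{-404} = \frac{-14338 - 296 \left(52 + 5 \cdot 148\right)}{30315} - \frac{6906}{-404} = \left(-14338 - 296 \left(52 + 740\right)\right) \frac{1}{30315} - - \frac{3453}{202} = \left(-14338 - 296 \cdot 792\right) \frac{1}{30315} + \frac{3453}{202} = \left(-14338 - 234432\right) \frac{1}{30315} + \frac{3453}{202} = \left(-248770\right) \frac{1}{30315} + \frac{3453}{202} = - \frac{49754}{6063} + \frac{3453}{202} = \frac{10885231}{1224726}$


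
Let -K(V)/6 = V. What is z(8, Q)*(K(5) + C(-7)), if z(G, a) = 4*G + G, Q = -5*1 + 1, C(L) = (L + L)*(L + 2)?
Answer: 1600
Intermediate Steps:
C(L) = 2*L*(2 + L) (C(L) = (2*L)*(2 + L) = 2*L*(2 + L))
K(V) = -6*V
Q = -4 (Q = -5 + 1 = -4)
z(G, a) = 5*G
z(8, Q)*(K(5) + C(-7)) = (5*8)*(-6*5 + 2*(-7)*(2 - 7)) = 40*(-30 + 2*(-7)*(-5)) = 40*(-30 + 70) = 40*40 = 1600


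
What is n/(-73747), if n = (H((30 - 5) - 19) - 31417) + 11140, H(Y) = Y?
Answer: 699/2543 ≈ 0.27487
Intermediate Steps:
n = -20271 (n = (((30 - 5) - 19) - 31417) + 11140 = ((25 - 19) - 31417) + 11140 = (6 - 31417) + 11140 = -31411 + 11140 = -20271)
n/(-73747) = -20271/(-73747) = -20271*(-1/73747) = 699/2543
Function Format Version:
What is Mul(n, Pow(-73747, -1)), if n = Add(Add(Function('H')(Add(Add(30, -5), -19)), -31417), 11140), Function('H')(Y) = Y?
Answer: Rational(699, 2543) ≈ 0.27487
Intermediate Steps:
n = -20271 (n = Add(Add(Add(Add(30, -5), -19), -31417), 11140) = Add(Add(Add(25, -19), -31417), 11140) = Add(Add(6, -31417), 11140) = Add(-31411, 11140) = -20271)
Mul(n, Pow(-73747, -1)) = Mul(-20271, Pow(-73747, -1)) = Mul(-20271, Rational(-1, 73747)) = Rational(699, 2543)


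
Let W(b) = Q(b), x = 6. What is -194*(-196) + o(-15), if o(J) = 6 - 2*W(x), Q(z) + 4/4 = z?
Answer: 38020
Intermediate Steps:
Q(z) = -1 + z
W(b) = -1 + b
o(J) = -4 (o(J) = 6 - 2*(-1 + 6) = 6 - 2*5 = 6 - 10 = -4)
-194*(-196) + o(-15) = -194*(-196) - 4 = 38024 - 4 = 38020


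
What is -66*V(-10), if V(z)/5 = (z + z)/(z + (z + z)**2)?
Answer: 220/13 ≈ 16.923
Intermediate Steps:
V(z) = 10*z/(z + 4*z**2) (V(z) = 5*((z + z)/(z + (z + z)**2)) = 5*((2*z)/(z + (2*z)**2)) = 5*((2*z)/(z + 4*z**2)) = 5*(2*z/(z + 4*z**2)) = 10*z/(z + 4*z**2))
-66*V(-10) = -660/(1 + 4*(-10)) = -660/(1 - 40) = -660/(-39) = -660*(-1)/39 = -66*(-10/39) = 220/13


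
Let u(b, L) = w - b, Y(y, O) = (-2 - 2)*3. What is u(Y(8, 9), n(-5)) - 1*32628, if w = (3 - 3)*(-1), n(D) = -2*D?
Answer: -32616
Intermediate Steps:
Y(y, O) = -12 (Y(y, O) = -4*3 = -12)
w = 0 (w = 0*(-1) = 0)
u(b, L) = -b (u(b, L) = 0 - b = -b)
u(Y(8, 9), n(-5)) - 1*32628 = -1*(-12) - 1*32628 = 12 - 32628 = -32616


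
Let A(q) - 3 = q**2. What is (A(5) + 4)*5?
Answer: 160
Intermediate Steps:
A(q) = 3 + q**2
(A(5) + 4)*5 = ((3 + 5**2) + 4)*5 = ((3 + 25) + 4)*5 = (28 + 4)*5 = 32*5 = 160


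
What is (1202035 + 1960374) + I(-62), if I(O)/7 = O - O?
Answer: 3162409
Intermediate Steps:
I(O) = 0 (I(O) = 7*(O - O) = 7*0 = 0)
(1202035 + 1960374) + I(-62) = (1202035 + 1960374) + 0 = 3162409 + 0 = 3162409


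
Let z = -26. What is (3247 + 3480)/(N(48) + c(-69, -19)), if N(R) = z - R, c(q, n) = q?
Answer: -6727/143 ≈ -47.042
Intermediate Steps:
N(R) = -26 - R
(3247 + 3480)/(N(48) + c(-69, -19)) = (3247 + 3480)/((-26 - 1*48) - 69) = 6727/((-26 - 48) - 69) = 6727/(-74 - 69) = 6727/(-143) = 6727*(-1/143) = -6727/143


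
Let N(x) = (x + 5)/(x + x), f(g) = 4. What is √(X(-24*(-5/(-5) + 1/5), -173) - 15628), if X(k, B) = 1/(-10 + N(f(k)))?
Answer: 2*I*√19695329/71 ≈ 125.01*I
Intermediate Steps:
N(x) = (5 + x)/(2*x) (N(x) = (5 + x)/((2*x)) = (5 + x)*(1/(2*x)) = (5 + x)/(2*x))
X(k, B) = -8/71 (X(k, B) = 1/(-10 + (½)*(5 + 4)/4) = 1/(-10 + (½)*(¼)*9) = 1/(-10 + 9/8) = 1/(-71/8) = -8/71)
√(X(-24*(-5/(-5) + 1/5), -173) - 15628) = √(-8/71 - 15628) = √(-1109596/71) = 2*I*√19695329/71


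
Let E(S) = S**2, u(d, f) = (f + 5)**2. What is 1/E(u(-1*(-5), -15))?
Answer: 1/10000 ≈ 0.00010000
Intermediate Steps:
u(d, f) = (5 + f)**2
1/E(u(-1*(-5), -15)) = 1/(((5 - 15)**2)**2) = 1/(((-10)**2)**2) = 1/(100**2) = 1/10000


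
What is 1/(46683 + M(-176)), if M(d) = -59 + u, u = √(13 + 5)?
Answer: 23312/1086898679 - 3*√2/2173797358 ≈ 2.1446e-5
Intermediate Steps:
u = 3*√2 (u = √18 = 3*√2 ≈ 4.2426)
M(d) = -59 + 3*√2
1/(46683 + M(-176)) = 1/(46683 + (-59 + 3*√2)) = 1/(46624 + 3*√2)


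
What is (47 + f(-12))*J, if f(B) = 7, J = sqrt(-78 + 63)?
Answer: 54*I*sqrt(15) ≈ 209.14*I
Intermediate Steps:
J = I*sqrt(15) (J = sqrt(-15) = I*sqrt(15) ≈ 3.873*I)
(47 + f(-12))*J = (47 + 7)*(I*sqrt(15)) = 54*(I*sqrt(15)) = 54*I*sqrt(15)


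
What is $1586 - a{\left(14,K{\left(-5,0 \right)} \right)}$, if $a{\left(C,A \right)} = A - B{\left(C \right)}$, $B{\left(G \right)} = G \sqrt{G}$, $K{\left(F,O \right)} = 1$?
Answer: $1585 + 14 \sqrt{14} \approx 1637.4$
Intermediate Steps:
$B{\left(G \right)} = G^{\frac{3}{2}}$
$a{\left(C,A \right)} = A - C^{\frac{3}{2}}$
$1586 - a{\left(14,K{\left(-5,0 \right)} \right)} = 1586 - \left(1 - 14^{\frac{3}{2}}\right) = 1586 - \left(1 - 14 \sqrt{14}\right) = 1585 + 14 \sqrt{14}$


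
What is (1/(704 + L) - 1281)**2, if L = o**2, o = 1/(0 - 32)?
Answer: 852793207972889089/519692484609 ≈ 1.6410e+6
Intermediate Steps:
o = -1/32 (o = 1/(-32) = -1/32 ≈ -0.031250)
L = 1/1024 (L = (-1/32)**2 = 1/1024 ≈ 0.00097656)
(1/(704 + L) - 1281)**2 = (1/(704 + 1/1024) - 1281)**2 = (1/(720897/1024) - 1281)**2 = (1024/720897 - 1281)**2 = (-923468033/720897)**2 = 852793207972889089/519692484609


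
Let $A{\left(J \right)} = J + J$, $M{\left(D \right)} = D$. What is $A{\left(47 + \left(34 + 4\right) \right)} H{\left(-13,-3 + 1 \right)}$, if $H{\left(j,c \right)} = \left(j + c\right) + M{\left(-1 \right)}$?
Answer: $-2720$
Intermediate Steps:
$A{\left(J \right)} = 2 J$
$H{\left(j,c \right)} = -1 + c + j$ ($H{\left(j,c \right)} = \left(j + c\right) - 1 = \left(c + j\right) - 1 = -1 + c + j$)
$A{\left(47 + \left(34 + 4\right) \right)} H{\left(-13,-3 + 1 \right)} = 2 \left(47 + \left(34 + 4\right)\right) \left(-1 + \left(-3 + 1\right) - 13\right) = 2 \left(47 + 38\right) \left(-1 - 2 - 13\right) = 2 \cdot 85 \left(-16\right) = 170 \left(-16\right) = -2720$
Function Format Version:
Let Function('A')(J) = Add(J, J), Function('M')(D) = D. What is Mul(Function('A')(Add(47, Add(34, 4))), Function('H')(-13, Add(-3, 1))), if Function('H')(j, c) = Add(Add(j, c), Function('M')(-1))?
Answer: -2720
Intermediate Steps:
Function('A')(J) = Mul(2, J)
Function('H')(j, c) = Add(-1, c, j) (Function('H')(j, c) = Add(Add(j, c), -1) = Add(Add(c, j), -1) = Add(-1, c, j))
Mul(Function('A')(Add(47, Add(34, 4))), Function('H')(-13, Add(-3, 1))) = Mul(Mul(2, Add(47, Add(34, 4))), Add(-1, Add(-3, 1), -13)) = Mul(Mul(2, Add(47, 38)), Add(-1, -2, -13)) = Mul(Mul(2, 85), -16) = Mul(170, -16) = -2720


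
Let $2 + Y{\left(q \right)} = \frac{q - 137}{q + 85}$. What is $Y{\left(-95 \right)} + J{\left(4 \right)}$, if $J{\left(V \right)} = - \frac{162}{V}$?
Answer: $- \frac{193}{10} \approx -19.3$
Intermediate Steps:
$Y{\left(q \right)} = -2 + \frac{-137 + q}{85 + q}$ ($Y{\left(q \right)} = -2 + \frac{q - 137}{q + 85} = -2 + \frac{-137 + q}{85 + q}$)
$Y{\left(-95 \right)} + J{\left(4 \right)} = \frac{-307 - -95}{85 - 95} - \frac{162}{4} = \frac{-307 + 95}{-10} - \frac{81}{2} = \left(- \frac{1}{10}\right) \left(-212\right) - \frac{81}{2} = \frac{106}{5} - \frac{81}{2} = - \frac{193}{10}$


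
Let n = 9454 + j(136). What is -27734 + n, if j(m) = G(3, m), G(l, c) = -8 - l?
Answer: -18291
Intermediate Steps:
j(m) = -11 (j(m) = -8 - 1*3 = -8 - 3 = -11)
n = 9443 (n = 9454 - 11 = 9443)
-27734 + n = -27734 + 9443 = -18291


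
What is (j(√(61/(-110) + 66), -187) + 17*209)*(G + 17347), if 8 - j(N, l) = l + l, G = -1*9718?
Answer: 30020115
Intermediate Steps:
G = -9718
j(N, l) = 8 - 2*l (j(N, l) = 8 - (l + l) = 8 - 2*l)
(j(√(61/(-110) + 66), -187) + 17*209)*(G + 17347) = ((8 - 2*(-187)) + 17*209)*(-9718 + 17347) = ((8 + 374) + 3553)*7629 = (382 + 3553)*7629 = 3935*7629 = 30020115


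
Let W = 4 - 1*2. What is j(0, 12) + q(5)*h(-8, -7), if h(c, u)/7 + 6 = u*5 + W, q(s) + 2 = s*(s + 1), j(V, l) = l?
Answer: -7632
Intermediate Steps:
W = 2 (W = 4 - 2 = 2)
q(s) = -2 + s*(1 + s) (q(s) = -2 + s*(s + 1) = -2 + s*(1 + s))
h(c, u) = -28 + 35*u (h(c, u) = -42 + 7*(u*5 + 2) = -42 + 7*(5*u + 2) = -42 + 7*(2 + 5*u) = -42 + (14 + 35*u) = -28 + 35*u)
j(0, 12) + q(5)*h(-8, -7) = 12 + (-2 + 5 + 5²)*(-28 + 35*(-7)) = 12 + (-2 + 5 + 25)*(-28 - 245) = 12 + 28*(-273) = 12 - 7644 = -7632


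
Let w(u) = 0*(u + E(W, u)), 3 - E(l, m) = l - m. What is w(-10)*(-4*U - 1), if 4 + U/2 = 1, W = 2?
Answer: 0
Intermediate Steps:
U = -6 (U = -8 + 2*1 = -8 + 2 = -6)
E(l, m) = 3 + m - l (E(l, m) = 3 - (l - m) = 3 + (m - l) = 3 + m - l)
w(u) = 0 (w(u) = 0*(u + (3 + u - 1*2)) = 0*(u + (3 + u - 2)) = 0*(u + (1 + u)) = 0*(1 + 2*u) = 0)
w(-10)*(-4*U - 1) = 0*(-4*(-6) - 1) = 0*(24 - 1) = 0*23 = 0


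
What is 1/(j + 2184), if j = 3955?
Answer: 1/6139 ≈ 0.00016289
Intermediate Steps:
1/(j + 2184) = 1/(3955 + 2184) = 1/6139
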